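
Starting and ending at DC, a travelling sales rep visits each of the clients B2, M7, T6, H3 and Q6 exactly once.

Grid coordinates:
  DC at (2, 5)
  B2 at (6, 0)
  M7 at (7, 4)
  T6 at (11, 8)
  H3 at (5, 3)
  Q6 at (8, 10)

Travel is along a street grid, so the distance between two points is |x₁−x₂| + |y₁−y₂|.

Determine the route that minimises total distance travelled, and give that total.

38 — the shortest possible round trip.

There are 60 distinct closed tours to check (reversals are equivalent).
DC → B2 → M7 → T6 → H3 → Q6 → DC: 9+5+8+11+10+11 = 54
DC → B2 → M7 → T6 → Q6 → H3 → DC: 9+5+8+5+10+5 = 42
DC → B2 → M7 → H3 → T6 → Q6 → DC: 9+5+3+11+5+11 = 44
DC → B2 → M7 → H3 → Q6 → T6 → DC: 9+5+3+10+5+12 = 44
DC → B2 → M7 → Q6 → T6 → H3 → DC: 9+5+7+5+11+5 = 42
DC → B2 → M7 → Q6 → H3 → T6 → DC: 9+5+7+10+11+12 = 54
DC → B2 → T6 → M7 → H3 → Q6 → DC: 9+13+8+3+10+11 = 54
DC → B2 → T6 → M7 → Q6 → H3 → DC: 9+13+8+7+10+5 = 52
DC → B2 → T6 → H3 → M7 → Q6 → DC: 9+13+11+3+7+11 = 54
DC → B2 → T6 → H3 → Q6 → M7 → DC: 9+13+11+10+7+6 = 56
DC → B2 → T6 → Q6 → M7 → H3 → DC: 9+13+5+7+3+5 = 42
DC → B2 → T6 → Q6 → H3 → M7 → DC: 9+13+5+10+3+6 = 46
DC → B2 → H3 → M7 → T6 → Q6 → DC: 9+4+3+8+5+11 = 40
DC → B2 → H3 → M7 → Q6 → T6 → DC: 9+4+3+7+5+12 = 40
… (46 more)
DC → T6 → Q6 → M7 → B2 → H3 → DC: 12+5+7+5+4+5 = 38  ← best
The minimum is 38.
One optimal route: DC → T6 → Q6 → M7 → B2 → H3 → DC (or its reverse).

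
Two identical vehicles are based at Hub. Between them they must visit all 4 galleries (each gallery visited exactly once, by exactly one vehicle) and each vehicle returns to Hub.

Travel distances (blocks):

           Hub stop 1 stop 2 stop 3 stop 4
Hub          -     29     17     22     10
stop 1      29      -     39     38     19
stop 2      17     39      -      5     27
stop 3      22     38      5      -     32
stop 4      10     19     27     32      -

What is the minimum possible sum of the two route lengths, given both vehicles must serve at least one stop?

There are 2^3 − 1 = 7 ways to divide the 4 stops into two non-empty groups. For each, the best each vehicle can do is its own shortest tour through its group:
  {stop 1} + {stop 2, stop 3, stop 4}: 58 + 64 = 122
  {stop 2} + {stop 1, stop 3, stop 4}: 34 + 89 = 123
  {stop 1, stop 2} + {stop 3, stop 4}: 85 + 64 = 149
  {stop 3} + {stop 1, stop 2, stop 4}: 44 + 85 = 129
  {stop 1, stop 3} + {stop 2, stop 4}: 89 + 54 = 143
  {stop 2, stop 3} + {stop 1, stop 4}: 44 + 58 = 102
  … (7 splits in total)
Best: vehicle 1 Hub → stop 2 → stop 3 → Hub = 44; vehicle 2 Hub → stop 1 → stop 4 → Hub = 58; combined 102.

102 blocks — the smallest possible combined total.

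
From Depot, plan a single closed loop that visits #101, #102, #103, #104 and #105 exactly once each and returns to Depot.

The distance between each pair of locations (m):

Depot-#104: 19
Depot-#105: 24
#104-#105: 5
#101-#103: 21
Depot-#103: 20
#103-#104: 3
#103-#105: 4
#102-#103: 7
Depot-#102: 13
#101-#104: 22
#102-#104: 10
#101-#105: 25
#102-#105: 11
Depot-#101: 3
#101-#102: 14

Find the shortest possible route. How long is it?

There are 60 distinct closed tours to check (reversals are equivalent).
Depot - #101 - #102 - #103 - #104 - #105 - Depot: 3+14+7+3+5+24 = 56
Depot - #101 - #102 - #103 - #105 - #104 - Depot: 3+14+7+4+5+19 = 52
Depot - #101 - #102 - #104 - #103 - #105 - Depot: 3+14+10+3+4+24 = 58
Depot - #101 - #102 - #104 - #105 - #103 - Depot: 3+14+10+5+4+20 = 56
Depot - #101 - #102 - #105 - #103 - #104 - Depot: 3+14+11+4+3+19 = 54
Depot - #101 - #102 - #105 - #104 - #103 - Depot: 3+14+11+5+3+20 = 56
Depot - #101 - #103 - #102 - #104 - #105 - Depot: 3+21+7+10+5+24 = 70
Depot - #101 - #103 - #102 - #105 - #104 - Depot: 3+21+7+11+5+19 = 66
Depot - #101 - #103 - #104 - #102 - #105 - Depot: 3+21+3+10+11+24 = 72
Depot - #101 - #103 - #104 - #105 - #102 - Depot: 3+21+3+5+11+13 = 56
Depot - #101 - #103 - #105 - #102 - #104 - Depot: 3+21+4+11+10+19 = 68
Depot - #101 - #103 - #105 - #104 - #102 - Depot: 3+21+4+5+10+13 = 56
Depot - #101 - #104 - #102 - #103 - #105 - Depot: 3+22+10+7+4+24 = 70
Depot - #101 - #104 - #102 - #105 - #103 - Depot: 3+22+10+11+4+20 = 70
… (46 more)
The minimum is 52.
One optimal route: Depot → #101 → #102 → #103 → #105 → #104 → Depot (or its reverse).

52 m — the shortest possible round trip.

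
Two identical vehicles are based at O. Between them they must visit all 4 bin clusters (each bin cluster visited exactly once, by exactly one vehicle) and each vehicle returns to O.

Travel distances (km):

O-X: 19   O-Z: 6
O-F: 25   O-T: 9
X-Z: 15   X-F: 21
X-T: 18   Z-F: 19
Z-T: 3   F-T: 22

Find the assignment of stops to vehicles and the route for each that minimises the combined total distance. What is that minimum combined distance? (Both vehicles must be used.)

Minimum combined distance: 83 km.

There are 2^3 − 1 = 7 ways to divide the 4 stops into two non-empty groups. For each, the best each vehicle can do is its own shortest tour through its group:
  {X} + {Z, F, T}: 38 + 56 = 94
  {Z} + {X, F, T}: 12 + 71 = 83
  {X, Z} + {F, T}: 40 + 56 = 96
  {F} + {X, Z, T}: 50 + 46 = 96
  {X, F} + {Z, T}: 65 + 18 = 83
  {Z, F} + {X, T}: 50 + 46 = 96
  … (7 splits in total)
Best: vehicle 1 O → Z → O = 12; vehicle 2 O → X → F → T → O = 71; combined 83.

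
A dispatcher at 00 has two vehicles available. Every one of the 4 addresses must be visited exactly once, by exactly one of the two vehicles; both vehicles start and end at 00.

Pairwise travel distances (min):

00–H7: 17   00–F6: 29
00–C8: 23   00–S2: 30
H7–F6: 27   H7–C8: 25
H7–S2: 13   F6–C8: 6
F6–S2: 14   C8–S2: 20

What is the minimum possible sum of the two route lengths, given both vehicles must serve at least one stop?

Minimum combined distance: 107 min.

There are 2^3 − 1 = 7 ways to divide the 4 stops into two non-empty groups. For each, the best each vehicle can do is its own shortest tour through its group:
  {H7} + {F6, C8, S2}: 34 + 73 = 107
  {F6} + {H7, C8, S2}: 58 + 73 = 131
  {H7, F6} + {C8, S2}: 73 + 73 = 146
  {C8} + {H7, F6, S2}: 46 + 73 = 119
  {H7, C8} + {F6, S2}: 65 + 73 = 138
  {F6, C8} + {H7, S2}: 58 + 60 = 118
  … (7 splits in total)
Best: vehicle 1 00 → H7 → 00 = 34; vehicle 2 00 → C8 → F6 → S2 → 00 = 73; combined 107.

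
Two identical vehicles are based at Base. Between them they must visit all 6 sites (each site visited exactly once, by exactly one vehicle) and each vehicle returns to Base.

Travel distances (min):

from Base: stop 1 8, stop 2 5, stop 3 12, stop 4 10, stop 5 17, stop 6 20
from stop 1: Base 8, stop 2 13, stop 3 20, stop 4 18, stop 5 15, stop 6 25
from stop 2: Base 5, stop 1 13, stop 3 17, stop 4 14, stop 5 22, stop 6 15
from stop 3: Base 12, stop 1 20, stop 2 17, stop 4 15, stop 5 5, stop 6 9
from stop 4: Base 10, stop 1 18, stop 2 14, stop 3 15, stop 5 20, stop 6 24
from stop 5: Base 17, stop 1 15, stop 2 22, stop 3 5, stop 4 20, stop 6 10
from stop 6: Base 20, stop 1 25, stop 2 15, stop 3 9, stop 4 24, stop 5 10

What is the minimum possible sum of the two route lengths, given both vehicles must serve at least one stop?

Minimum combined distance: 76 min.

Check every non-empty split of the stops between the two vehicles; for each half take its own optimal tour:
  {stop 1} + {stop 2, stop 3, stop 4, stop 5, stop 6}: 16 + 60 = 76
  {stop 2} + {stop 1, stop 3, stop 4, stop 5, stop 6}: 10 + 67 = 77
  {stop 1, stop 2} + {stop 3, stop 4, stop 5, stop 6}: 26 + 60 = 86
  {stop 3} + {stop 1, stop 2, stop 4, stop 5, stop 6}: 24 + 72 = 96
  {stop 1, stop 3} + {stop 2, stop 4, stop 5, stop 6}: 40 + 60 = 100
  {stop 2, stop 3} + {stop 1, stop 4, stop 5, stop 6}: 34 + 67 = 101
  … (31 splits in total)
Best: vehicle 1 Base → stop 1 → Base = 16; vehicle 2 Base → stop 2 → stop 6 → stop 5 → stop 3 → stop 4 → Base = 60; combined 76.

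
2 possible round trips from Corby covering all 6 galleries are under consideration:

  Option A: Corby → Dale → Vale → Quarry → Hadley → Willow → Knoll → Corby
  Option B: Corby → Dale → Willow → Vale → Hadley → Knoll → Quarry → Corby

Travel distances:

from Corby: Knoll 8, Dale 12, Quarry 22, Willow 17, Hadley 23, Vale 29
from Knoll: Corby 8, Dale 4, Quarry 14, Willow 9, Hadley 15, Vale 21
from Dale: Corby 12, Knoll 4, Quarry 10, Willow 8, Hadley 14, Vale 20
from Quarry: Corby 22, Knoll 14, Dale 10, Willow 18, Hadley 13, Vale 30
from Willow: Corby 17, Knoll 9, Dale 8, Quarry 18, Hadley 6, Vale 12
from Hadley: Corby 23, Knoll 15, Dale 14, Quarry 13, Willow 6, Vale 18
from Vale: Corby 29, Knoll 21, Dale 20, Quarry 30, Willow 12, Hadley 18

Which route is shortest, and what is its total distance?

98 — Option A is the shortest.

Option A: 12 + 20 + 30 + 13 + 6 + 9 + 8 = 98
Option B: 12 + 8 + 12 + 18 + 15 + 14 + 22 = 101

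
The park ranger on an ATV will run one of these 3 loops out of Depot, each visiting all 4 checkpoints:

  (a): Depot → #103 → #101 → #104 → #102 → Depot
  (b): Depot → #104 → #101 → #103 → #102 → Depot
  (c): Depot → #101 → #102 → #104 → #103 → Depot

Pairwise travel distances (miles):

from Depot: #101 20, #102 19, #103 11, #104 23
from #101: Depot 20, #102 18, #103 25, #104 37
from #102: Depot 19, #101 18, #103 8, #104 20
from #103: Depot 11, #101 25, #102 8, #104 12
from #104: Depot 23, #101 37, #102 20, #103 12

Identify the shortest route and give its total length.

Shortest is (c), total 81 miles.

(a): 11 + 25 + 37 + 20 + 19 = 112
(b): 23 + 37 + 25 + 8 + 19 = 112
(c): 20 + 18 + 20 + 12 + 11 = 81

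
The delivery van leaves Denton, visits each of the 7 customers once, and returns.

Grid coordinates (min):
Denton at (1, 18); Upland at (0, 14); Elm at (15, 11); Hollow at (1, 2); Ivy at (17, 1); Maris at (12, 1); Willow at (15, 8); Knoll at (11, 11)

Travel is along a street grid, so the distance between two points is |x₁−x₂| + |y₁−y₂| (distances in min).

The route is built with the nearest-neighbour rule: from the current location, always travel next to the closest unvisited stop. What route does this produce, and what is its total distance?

Total distance 68 min via the nearest-neighbour route Denton → Upland → Hollow → Maris → Ivy → Willow → Elm → Knoll → Denton.

From Denton: distances to unvisited — Upland=5, Hollow=16, Knoll=17, Elm=21, Willow=24, Maris=28, Ivy=33. Nearest is Upland (5).
From Upland: distances to unvisited — Hollow=13, Knoll=14, Elm=18, Willow=21, Maris=25, Ivy=30. Nearest is Hollow (13).
From Hollow: distances to unvisited — Maris=12, Ivy=17, Knoll=19, Willow=20, Elm=23. Nearest is Maris (12).
From Maris: distances to unvisited — Ivy=5, Willow=10, Knoll=11, Elm=13. Nearest is Ivy (5).
From Ivy: distances to unvisited — Willow=9, Elm=12, Knoll=16. Nearest is Willow (9).
From Willow: distances to unvisited — Elm=3, Knoll=7. Nearest is Elm (3).
From Elm: distances to unvisited — Knoll=4. Nearest is Knoll (4).
Return Knoll→Denton: 17.
Total = 5 + 13 + 12 + 5 + 9 + 3 + 4 + 17 = 68.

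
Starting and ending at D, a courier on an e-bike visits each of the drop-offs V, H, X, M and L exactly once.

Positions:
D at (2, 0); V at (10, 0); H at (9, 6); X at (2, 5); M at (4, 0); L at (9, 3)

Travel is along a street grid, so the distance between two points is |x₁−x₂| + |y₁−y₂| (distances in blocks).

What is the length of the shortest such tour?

With 5 stops there are 5!/2 = 60 distinct round trips (a route and its reverse cost the same).
D-V-H-X-M-L-D: 8+7+8+7+8+10 = 48
D-V-H-X-L-M-D: 8+7+8+9+8+2 = 42
D-V-H-M-X-L-D: 8+7+11+7+9+10 = 52
D-V-H-M-L-X-D: 8+7+11+8+9+5 = 48
D-V-H-L-X-M-D: 8+7+3+9+7+2 = 36
D-V-H-L-M-X-D: 8+7+3+8+7+5 = 38
D-V-X-H-M-L-D: 8+13+8+11+8+10 = 58
D-V-X-H-L-M-D: 8+13+8+3+8+2 = 42
D-V-X-M-H-L-D: 8+13+7+11+3+10 = 52
D-V-X-M-L-H-D: 8+13+7+8+3+13 = 52
D-V-X-L-H-M-D: 8+13+9+3+11+2 = 46
D-V-X-L-M-H-D: 8+13+9+8+11+13 = 62
D-V-M-H-X-L-D: 8+6+11+8+9+10 = 52
D-V-M-H-L-X-D: 8+6+11+3+9+5 = 42
… (46 more)
D-X-H-L-V-M-D: 5+8+3+4+6+2 = 28  ← best
The minimum is 28.
One optimal route: D → X → H → L → V → M → D (or its reverse).

Minimum total distance: 28 blocks.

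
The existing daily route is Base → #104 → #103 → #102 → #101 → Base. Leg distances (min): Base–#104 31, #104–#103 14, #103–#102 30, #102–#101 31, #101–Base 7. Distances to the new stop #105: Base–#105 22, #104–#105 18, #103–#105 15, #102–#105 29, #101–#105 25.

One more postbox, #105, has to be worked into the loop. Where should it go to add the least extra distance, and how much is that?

Adding 9 min by placing #105 on the Base–#104 leg.

Insertion cost between consecutive stops i–j is d(i,#105) + d(#105,j) − d(i,j):
  between Base and #104: 22 + 18 − 31 = 9
  between #104 and #103: 18 + 15 − 14 = 19
  between #103 and #102: 15 + 29 − 30 = 14
  between #102 and #101: 29 + 25 − 31 = 23
  between #101 and Base: 25 + 22 − 7 = 40
Cheapest insertion is between Base and #104, adding 9.
New total = 113 + 9 = 122.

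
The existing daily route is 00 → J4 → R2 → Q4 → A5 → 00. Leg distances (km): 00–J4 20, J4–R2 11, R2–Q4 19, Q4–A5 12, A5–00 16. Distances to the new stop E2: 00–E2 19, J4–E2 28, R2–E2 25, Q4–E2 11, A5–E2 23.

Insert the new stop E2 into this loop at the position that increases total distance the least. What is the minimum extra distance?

Minimum extra distance: 17 km, inserting E2 between R2 and Q4.

Insertion cost between consecutive stops i–j is d(i,E2) + d(E2,j) − d(i,j):
  between 00 and J4: 19 + 28 − 20 = 27
  between J4 and R2: 28 + 25 − 11 = 42
  between R2 and Q4: 25 + 11 − 19 = 17
  between Q4 and A5: 11 + 23 − 12 = 22
  between A5 and 00: 23 + 19 − 16 = 26
Cheapest insertion is between R2 and Q4, adding 17.
New total = 78 + 17 = 95.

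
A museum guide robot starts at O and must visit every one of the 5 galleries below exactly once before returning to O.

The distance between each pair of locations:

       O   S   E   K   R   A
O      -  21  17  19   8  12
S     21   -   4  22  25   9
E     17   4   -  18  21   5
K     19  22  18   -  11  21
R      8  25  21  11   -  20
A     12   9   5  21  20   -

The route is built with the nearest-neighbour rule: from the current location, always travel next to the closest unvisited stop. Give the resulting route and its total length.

Nearest-neighbour total = 62; route O → R → K → E → S → A → O.

At O the remaining stops are R 8, A 12, E 17, K 19, S 21; go to R.
At R the remaining stops are K 11, A 20, E 21, S 25; go to K.
At K the remaining stops are E 18, A 21, S 22; go to E.
At E the remaining stops are S 4, A 5; go to S.
At S the remaining stops are A 9; go to A.
Return A→O: 12.
Total = 8 + 11 + 18 + 4 + 9 + 12 = 62.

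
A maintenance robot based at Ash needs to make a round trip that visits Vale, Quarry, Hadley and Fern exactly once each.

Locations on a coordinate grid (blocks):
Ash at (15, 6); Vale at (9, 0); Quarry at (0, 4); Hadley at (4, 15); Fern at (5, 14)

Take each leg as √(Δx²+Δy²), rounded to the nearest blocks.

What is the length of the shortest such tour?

Shortest round trip = 44 blocks.

With 4 stops there are 4!/2 = 12 distinct round trips (a route and its reverse cost the same).
Ash→Vale→Quarry→Hadley→Fern→Ash: 8+10+12+1+13 = 44
Ash→Vale→Quarry→Fern→Hadley→Ash: 8+10+11+1+14 = 44
Ash→Vale→Hadley→Quarry→Fern→Ash: 8+16+12+11+13 = 60
Ash→Vale→Hadley→Fern→Quarry→Ash: 8+16+1+11+15 = 51
Ash→Vale→Fern→Quarry→Hadley→Ash: 8+15+11+12+14 = 60
Ash→Vale→Fern→Hadley→Quarry→Ash: 8+15+1+12+15 = 51
Ash→Quarry→Vale→Hadley→Fern→Ash: 15+10+16+1+13 = 55
Ash→Quarry→Vale→Fern→Hadley→Ash: 15+10+15+1+14 = 55
Ash→Quarry→Hadley→Vale→Fern→Ash: 15+12+16+15+13 = 71
Ash→Quarry→Fern→Vale→Hadley→Ash: 15+11+15+16+14 = 71
Ash→Hadley→Vale→Quarry→Fern→Ash: 14+16+10+11+13 = 64
Ash→Hadley→Quarry→Vale→Fern→Ash: 14+12+10+15+13 = 64
The minimum is 44.
One optimal route: Ash → Vale → Quarry → Hadley → Fern → Ash (or its reverse).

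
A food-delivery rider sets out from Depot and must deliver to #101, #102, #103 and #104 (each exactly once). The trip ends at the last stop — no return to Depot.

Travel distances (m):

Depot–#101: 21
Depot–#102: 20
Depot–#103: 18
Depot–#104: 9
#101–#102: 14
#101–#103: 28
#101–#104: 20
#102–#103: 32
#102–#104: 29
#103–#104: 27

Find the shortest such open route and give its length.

There are 4! = 24 possible orderings.
Depot → #101 → #102 → #103 → #104: 21+14+32+27 = 94
Depot → #101 → #102 → #104 → #103: 21+14+29+27 = 91
Depot → #101 → #103 → #102 → #104: 21+28+32+29 = 110
Depot → #101 → #103 → #104 → #102: 21+28+27+29 = 105
Depot → #101 → #104 → #102 → #103: 21+20+29+32 = 102
Depot → #101 → #104 → #103 → #102: 21+20+27+32 = 100
Depot → #102 → #101 → #103 → #104: 20+14+28+27 = 89
Depot → #102 → #101 → #104 → #103: 20+14+20+27 = 81
Depot → #102 → #103 → #101 → #104: 20+32+28+20 = 100
Depot → #102 → #103 → #104 → #101: 20+32+27+20 = 99
Depot → #102 → #104 → #101 → #103: 20+29+20+28 = 97
Depot → #102 → #104 → #103 → #101: 20+29+27+28 = 104
Depot → #103 → #101 → #102 → #104: 18+28+14+29 = 89
Depot → #103 → #101 → #104 → #102: 18+28+20+29 = 95
… (10 more)
Depot → #104 → #101 → #102 → #103: 9+20+14+32 = 75  ← best
The minimum is 75.
One shortest path: Depot → #104 → #101 → #102 → #103.

75 m — the minimum one-way total.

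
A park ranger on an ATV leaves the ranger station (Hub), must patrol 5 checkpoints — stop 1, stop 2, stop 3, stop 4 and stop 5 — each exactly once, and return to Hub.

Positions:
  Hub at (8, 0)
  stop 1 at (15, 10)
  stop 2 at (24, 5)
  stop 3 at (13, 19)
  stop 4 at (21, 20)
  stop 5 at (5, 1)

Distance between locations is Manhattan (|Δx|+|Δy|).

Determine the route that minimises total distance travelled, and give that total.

Hub - stop 1 - stop 2 - stop 3 - stop 4 - stop 5 - Hub: 17+14+25+9+35+4 = 104
Hub - stop 1 - stop 2 - stop 3 - stop 5 - stop 4 - Hub: 17+14+25+26+35+33 = 150
Hub - stop 1 - stop 2 - stop 4 - stop 3 - stop 5 - Hub: 17+14+18+9+26+4 = 88
Hub - stop 1 - stop 2 - stop 4 - stop 5 - stop 3 - Hub: 17+14+18+35+26+24 = 134
Hub - stop 1 - stop 2 - stop 5 - stop 3 - stop 4 - Hub: 17+14+23+26+9+33 = 122
Hub - stop 1 - stop 2 - stop 5 - stop 4 - stop 3 - Hub: 17+14+23+35+9+24 = 122
Hub - stop 1 - stop 3 - stop 2 - stop 4 - stop 5 - Hub: 17+11+25+18+35+4 = 110
Hub - stop 1 - stop 3 - stop 2 - stop 5 - stop 4 - Hub: 17+11+25+23+35+33 = 144
Hub - stop 1 - stop 3 - stop 4 - stop 2 - stop 5 - Hub: 17+11+9+18+23+4 = 82
Hub - stop 1 - stop 3 - stop 4 - stop 5 - stop 2 - Hub: 17+11+9+35+23+21 = 116
Hub - stop 1 - stop 3 - stop 5 - stop 2 - stop 4 - Hub: 17+11+26+23+18+33 = 128
Hub - stop 1 - stop 3 - stop 5 - stop 4 - stop 2 - Hub: 17+11+26+35+18+21 = 128
Hub - stop 1 - stop 4 - stop 2 - stop 3 - stop 5 - Hub: 17+16+18+25+26+4 = 106
Hub - stop 1 - stop 4 - stop 2 - stop 5 - stop 3 - Hub: 17+16+18+23+26+24 = 124
… (46 more)
The minimum is 82.
One optimal route: Hub → stop 1 → stop 3 → stop 4 → stop 2 → stop 5 → Hub (or its reverse).

Shortest round trip = 82.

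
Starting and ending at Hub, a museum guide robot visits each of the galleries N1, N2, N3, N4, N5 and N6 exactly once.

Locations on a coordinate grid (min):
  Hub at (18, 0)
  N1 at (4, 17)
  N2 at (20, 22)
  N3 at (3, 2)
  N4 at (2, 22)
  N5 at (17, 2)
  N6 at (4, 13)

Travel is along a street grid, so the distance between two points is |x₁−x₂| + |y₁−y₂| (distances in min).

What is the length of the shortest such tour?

With 6 stops there are 6!/2 = 360 distinct round trips (a route and its reverse cost the same).
Hub→N1→N2→N3→N4→N5→N6→Hub: 31+21+37+21+35+24+27 = 196
Hub→N1→N2→N3→N4→N6→N5→Hub: 31+21+37+21+11+24+3 = 148
Hub→N1→N2→N3→N5→N4→N6→Hub: 31+21+37+14+35+11+27 = 176
Hub→N1→N2→N3→N5→N6→N4→Hub: 31+21+37+14+24+11+38 = 176
Hub→N1→N2→N3→N6→N4→N5→Hub: 31+21+37+12+11+35+3 = 150
Hub→N1→N2→N3→N6→N5→N4→Hub: 31+21+37+12+24+35+38 = 198
Hub→N1→N2→N4→N3→N5→N6→Hub: 31+21+18+21+14+24+27 = 156
Hub→N1→N2→N4→N3→N6→N5→Hub: 31+21+18+21+12+24+3 = 130
… (352 more)
Hub→N2→N4→N1→N6→N3→N5→Hub: 24+18+7+4+12+14+3 = 82  ← best
The minimum is 82.
One optimal route: Hub → N2 → N4 → N1 → N6 → N3 → N5 → Hub (or its reverse).

82 min — the shortest possible round trip.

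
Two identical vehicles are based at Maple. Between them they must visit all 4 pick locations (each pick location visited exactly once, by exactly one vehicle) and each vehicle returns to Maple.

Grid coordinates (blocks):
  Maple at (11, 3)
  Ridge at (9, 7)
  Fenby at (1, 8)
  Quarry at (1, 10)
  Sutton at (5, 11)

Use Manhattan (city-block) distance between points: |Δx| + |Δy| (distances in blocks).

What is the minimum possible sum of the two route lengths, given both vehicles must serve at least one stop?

Minimum combined distance: 48 blocks.

Try each way of splitting the stops between the two vehicles (each non-empty) and, for each split, find the best tour for each vehicle:
  {Ridge} + {Fenby, Quarry, Sutton}: 12 + 36 = 48
  {Fenby} + {Ridge, Quarry, Sutton}: 30 + 36 = 66
  {Ridge, Fenby} + {Quarry, Sutton}: 30 + 36 = 66
  {Quarry} + {Ridge, Fenby, Sutton}: 34 + 36 = 70
  {Ridge, Quarry} + {Fenby, Sutton}: 34 + 36 = 70
  {Fenby, Quarry} + {Ridge, Sutton}: 34 + 28 = 62
  … (7 splits in total)
Best: vehicle 1 Maple → Ridge → Maple = 12; vehicle 2 Maple → Fenby → Quarry → Sutton → Maple = 36; combined 48.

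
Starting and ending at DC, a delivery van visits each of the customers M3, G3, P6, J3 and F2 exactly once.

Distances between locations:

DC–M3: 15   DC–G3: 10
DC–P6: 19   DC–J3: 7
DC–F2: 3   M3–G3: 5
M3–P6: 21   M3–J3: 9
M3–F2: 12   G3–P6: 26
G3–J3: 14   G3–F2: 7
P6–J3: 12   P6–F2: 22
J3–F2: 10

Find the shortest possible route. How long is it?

55 — the shortest possible round trip.

There are 60 distinct closed tours to check (reversals are equivalent).
DC→M3→G3→P6→J3→F2→DC: 15+5+26+12+10+3 = 71
DC→M3→G3→P6→F2→J3→DC: 15+5+26+22+10+7 = 85
DC→M3→G3→J3→P6→F2→DC: 15+5+14+12+22+3 = 71
DC→M3→G3→J3→F2→P6→DC: 15+5+14+10+22+19 = 85
DC→M3→G3→F2→P6→J3→DC: 15+5+7+22+12+7 = 68
DC→M3→G3→F2→J3→P6→DC: 15+5+7+10+12+19 = 68
DC→M3→P6→G3→J3→F2→DC: 15+21+26+14+10+3 = 89
DC→M3→P6→G3→F2→J3→DC: 15+21+26+7+10+7 = 86
DC→M3→P6→J3→G3→F2→DC: 15+21+12+14+7+3 = 72
DC→M3→P6→J3→F2→G3→DC: 15+21+12+10+7+10 = 75
DC→M3→P6→F2→G3→J3→DC: 15+21+22+7+14+7 = 86
DC→M3→P6→F2→J3→G3→DC: 15+21+22+10+14+10 = 92
DC→M3→J3→G3→P6→F2→DC: 15+9+14+26+22+3 = 89
DC→M3→J3→G3→F2→P6→DC: 15+9+14+7+22+19 = 86
… (46 more)
DC→P6→J3→M3→G3→F2→DC: 19+12+9+5+7+3 = 55  ← best
The minimum is 55.
One optimal route: DC → P6 → J3 → M3 → G3 → F2 → DC (or its reverse).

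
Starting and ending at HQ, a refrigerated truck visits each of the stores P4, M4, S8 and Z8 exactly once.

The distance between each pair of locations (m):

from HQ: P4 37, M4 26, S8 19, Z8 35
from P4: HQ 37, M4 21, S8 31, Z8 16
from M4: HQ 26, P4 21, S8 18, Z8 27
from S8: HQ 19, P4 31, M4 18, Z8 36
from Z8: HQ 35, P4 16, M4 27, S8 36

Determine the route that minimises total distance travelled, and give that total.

Minimum total distance: 109 m.

There are 12 distinct closed tours to check (reversals are equivalent).
HQ - P4 - M4 - S8 - Z8 - HQ: 37+21+18+36+35 = 147
HQ - P4 - M4 - Z8 - S8 - HQ: 37+21+27+36+19 = 140
HQ - P4 - S8 - M4 - Z8 - HQ: 37+31+18+27+35 = 148
HQ - P4 - S8 - Z8 - M4 - HQ: 37+31+36+27+26 = 157
HQ - P4 - Z8 - M4 - S8 - HQ: 37+16+27+18+19 = 117
HQ - P4 - Z8 - S8 - M4 - HQ: 37+16+36+18+26 = 133
HQ - M4 - P4 - S8 - Z8 - HQ: 26+21+31+36+35 = 149
HQ - M4 - P4 - Z8 - S8 - HQ: 26+21+16+36+19 = 118
HQ - M4 - S8 - P4 - Z8 - HQ: 26+18+31+16+35 = 126
HQ - M4 - Z8 - P4 - S8 - HQ: 26+27+16+31+19 = 119
HQ - S8 - P4 - M4 - Z8 - HQ: 19+31+21+27+35 = 133
HQ - S8 - M4 - P4 - Z8 - HQ: 19+18+21+16+35 = 109
The minimum is 109.
One optimal route: HQ → S8 → M4 → P4 → Z8 → HQ (or its reverse).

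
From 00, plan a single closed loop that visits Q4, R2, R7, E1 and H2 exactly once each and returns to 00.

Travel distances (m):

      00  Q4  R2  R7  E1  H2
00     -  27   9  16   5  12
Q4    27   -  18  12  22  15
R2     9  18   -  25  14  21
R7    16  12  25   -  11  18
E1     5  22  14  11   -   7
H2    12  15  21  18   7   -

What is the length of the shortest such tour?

Shortest round trip = 69 m.

There are 60 distinct closed tours to check (reversals are equivalent).
00-Q4-R2-R7-E1-H2-00: 27+18+25+11+7+12 = 100
00-Q4-R2-R7-H2-E1-00: 27+18+25+18+7+5 = 100
00-Q4-R2-E1-R7-H2-00: 27+18+14+11+18+12 = 100
00-Q4-R2-E1-H2-R7-00: 27+18+14+7+18+16 = 100
00-Q4-R2-H2-R7-E1-00: 27+18+21+18+11+5 = 100
00-Q4-R2-H2-E1-R7-00: 27+18+21+7+11+16 = 100
00-Q4-R7-R2-E1-H2-00: 27+12+25+14+7+12 = 97
00-Q4-R7-R2-H2-E1-00: 27+12+25+21+7+5 = 97
00-Q4-R7-E1-R2-H2-00: 27+12+11+14+21+12 = 97
00-Q4-R7-E1-H2-R2-00: 27+12+11+7+21+9 = 87
00-Q4-R7-H2-R2-E1-00: 27+12+18+21+14+5 = 97
00-Q4-R7-H2-E1-R2-00: 27+12+18+7+14+9 = 87
00-Q4-E1-R2-R7-H2-00: 27+22+14+25+18+12 = 118
00-Q4-E1-R2-H2-R7-00: 27+22+14+21+18+16 = 118
… (46 more)
00-R2-Q4-R7-E1-H2-00: 9+18+12+11+7+12 = 69  ← best
The minimum is 69.
One optimal route: 00 → R2 → Q4 → R7 → E1 → H2 → 00 (or its reverse).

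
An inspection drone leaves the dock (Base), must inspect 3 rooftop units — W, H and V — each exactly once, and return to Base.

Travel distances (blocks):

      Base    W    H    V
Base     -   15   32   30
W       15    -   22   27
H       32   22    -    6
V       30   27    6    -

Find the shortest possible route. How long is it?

73 blocks — the shortest possible round trip.

Base → W → H → V → Base: 15+22+6+30 = 73
Base → W → V → H → Base: 15+27+6+32 = 80
Base → H → W → V → Base: 32+22+27+30 = 111
The minimum is 73.
One optimal route: Base → W → H → V → Base (or its reverse).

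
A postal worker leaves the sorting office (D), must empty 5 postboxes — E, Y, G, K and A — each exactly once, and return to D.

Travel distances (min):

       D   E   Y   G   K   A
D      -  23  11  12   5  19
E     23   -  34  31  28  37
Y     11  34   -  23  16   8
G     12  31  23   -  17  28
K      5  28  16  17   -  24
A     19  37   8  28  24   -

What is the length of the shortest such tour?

Shortest round trip = 109 min.

D-E-Y-G-K-A-D: 23+34+23+17+24+19 = 140
D-E-Y-G-A-K-D: 23+34+23+28+24+5 = 137
D-E-Y-K-G-A-D: 23+34+16+17+28+19 = 137
D-E-Y-K-A-G-D: 23+34+16+24+28+12 = 137
D-E-Y-A-G-K-D: 23+34+8+28+17+5 = 115
D-E-Y-A-K-G-D: 23+34+8+24+17+12 = 118
D-E-G-Y-K-A-D: 23+31+23+16+24+19 = 136
D-E-G-Y-A-K-D: 23+31+23+8+24+5 = 114
D-E-G-K-Y-A-D: 23+31+17+16+8+19 = 114
D-E-G-K-A-Y-D: 23+31+17+24+8+11 = 114
D-E-G-A-Y-K-D: 23+31+28+8+16+5 = 111
D-E-G-A-K-Y-D: 23+31+28+24+16+11 = 133
D-E-K-Y-G-A-D: 23+28+16+23+28+19 = 137
D-E-K-Y-A-G-D: 23+28+16+8+28+12 = 115
… (46 more)
D-Y-A-E-G-K-D: 11+8+37+31+17+5 = 109  ← best
The minimum is 109.
One optimal route: D → Y → A → E → G → K → D (or its reverse).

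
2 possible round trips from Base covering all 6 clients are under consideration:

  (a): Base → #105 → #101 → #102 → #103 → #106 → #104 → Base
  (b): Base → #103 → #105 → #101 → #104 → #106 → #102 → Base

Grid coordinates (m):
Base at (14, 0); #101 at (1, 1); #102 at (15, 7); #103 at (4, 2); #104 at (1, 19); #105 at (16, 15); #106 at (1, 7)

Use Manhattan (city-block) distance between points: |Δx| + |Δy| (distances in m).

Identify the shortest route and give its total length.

(a): 17 + 29 + 20 + 16 + 8 + 12 + 32 = 134
(b): 12 + 25 + 29 + 18 + 12 + 14 + 8 = 118

118 m — (b) is the shortest.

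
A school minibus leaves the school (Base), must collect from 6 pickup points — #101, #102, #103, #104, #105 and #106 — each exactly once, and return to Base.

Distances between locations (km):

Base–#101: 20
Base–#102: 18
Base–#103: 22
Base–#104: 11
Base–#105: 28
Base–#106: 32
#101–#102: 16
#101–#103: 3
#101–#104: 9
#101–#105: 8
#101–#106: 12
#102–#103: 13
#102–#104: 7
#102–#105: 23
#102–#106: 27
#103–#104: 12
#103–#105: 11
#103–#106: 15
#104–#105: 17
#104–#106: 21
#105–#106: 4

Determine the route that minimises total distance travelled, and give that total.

Base→#101→#102→#103→#104→#105→#106→Base: 20+16+13+12+17+4+32 = 114
Base→#101→#102→#103→#104→#106→#105→Base: 20+16+13+12+21+4+28 = 114
Base→#101→#102→#103→#105→#104→#106→Base: 20+16+13+11+17+21+32 = 130
Base→#101→#102→#103→#105→#106→#104→Base: 20+16+13+11+4+21+11 = 96
Base→#101→#102→#103→#106→#104→#105→Base: 20+16+13+15+21+17+28 = 130
Base→#101→#102→#103→#106→#105→#104→Base: 20+16+13+15+4+17+11 = 96
Base→#101→#102→#104→#103→#105→#106→Base: 20+16+7+12+11+4+32 = 102
Base→#101→#102→#104→#103→#106→#105→Base: 20+16+7+12+15+4+28 = 102
… (352 more)
Base→#101→#105→#106→#103→#102→#104→Base: 20+8+4+15+13+7+11 = 78  ← best
The minimum is 78.
One optimal route: Base → #101 → #105 → #106 → #103 → #102 → #104 → Base (or its reverse).

Shortest round trip = 78 km.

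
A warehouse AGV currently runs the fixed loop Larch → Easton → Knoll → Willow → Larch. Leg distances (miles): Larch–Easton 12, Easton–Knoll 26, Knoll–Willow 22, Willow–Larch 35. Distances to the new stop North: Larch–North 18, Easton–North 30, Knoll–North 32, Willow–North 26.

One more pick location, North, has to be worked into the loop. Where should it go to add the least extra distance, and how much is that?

Insertion cost between consecutive stops i–j is d(i,North) + d(North,j) − d(i,j):
  between Larch and Easton: 18 + 30 − 12 = 36
  between Easton and Knoll: 30 + 32 − 26 = 36
  between Knoll and Willow: 32 + 26 − 22 = 36
  between Willow and Larch: 26 + 18 − 35 = 9
Cheapest insertion is between Willow and Larch, adding 9.
New total = 95 + 9 = 104.

Minimum extra distance: 9 miles, inserting North between Willow and Larch.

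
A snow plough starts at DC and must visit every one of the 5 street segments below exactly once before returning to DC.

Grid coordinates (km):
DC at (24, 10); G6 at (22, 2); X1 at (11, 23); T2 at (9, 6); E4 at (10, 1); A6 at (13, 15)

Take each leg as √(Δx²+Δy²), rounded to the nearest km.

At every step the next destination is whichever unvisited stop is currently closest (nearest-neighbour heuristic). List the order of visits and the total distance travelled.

Nearest-neighbour total = 61 km; route DC → G6 → E4 → T2 → A6 → X1 → DC.

DC → [G6:8 / A6:12 / T2:16 / E4:17 / X1:18] → G6 (8)
G6 → [E4:12 / T2:14 / A6:16 / X1:24] → E4 (12)
E4 → [T2:5 / A6:14 / X1:22] → T2 (5)
T2 → [A6:10 / X1:17] → A6 (10)
A6 → [X1:8] → X1 (8)
Return X1→DC: 18.
Total = 8 + 12 + 5 + 10 + 8 + 18 = 61.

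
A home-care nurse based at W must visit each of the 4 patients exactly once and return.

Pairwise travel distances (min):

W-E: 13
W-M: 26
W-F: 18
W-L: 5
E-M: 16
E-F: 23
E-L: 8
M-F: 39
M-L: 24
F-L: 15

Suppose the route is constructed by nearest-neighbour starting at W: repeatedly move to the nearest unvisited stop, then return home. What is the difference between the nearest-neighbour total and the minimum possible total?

The nearest-neighbour route is 3 min longer than optimal.

W: L=5, E=13, F=18, M=26 ⇒ L
L: E=8, F=15, M=24 ⇒ E
E: M=16, F=23 ⇒ M
M: F=39 ⇒ F
NN route W → L → E → M → F → W costs 86.
Optimal: W → M → E → L → F → W costs 83 (by enumerating all 12 distinct tours).
Excess = 86 − 83 = 3.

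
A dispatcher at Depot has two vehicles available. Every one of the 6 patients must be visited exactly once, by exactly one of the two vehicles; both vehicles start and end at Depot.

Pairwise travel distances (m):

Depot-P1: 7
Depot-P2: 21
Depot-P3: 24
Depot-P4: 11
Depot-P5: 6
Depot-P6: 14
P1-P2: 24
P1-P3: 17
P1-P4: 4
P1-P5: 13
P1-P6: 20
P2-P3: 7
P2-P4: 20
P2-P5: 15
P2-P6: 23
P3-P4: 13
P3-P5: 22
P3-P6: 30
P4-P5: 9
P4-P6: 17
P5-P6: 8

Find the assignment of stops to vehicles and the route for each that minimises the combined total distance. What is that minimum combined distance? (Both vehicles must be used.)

Minimum combined distance: 80 m.

Check every non-empty split of the stops between the two vehicles; for each half take its own optimal tour:
  {P1} + {P2, P3, P4, P5, P6}: 14 + 68 = 82
  {P2} + {P1, P3, P4, P5, P6}: 42 + 68 = 110
  {P1, P2} + {P3, P4, P5, P6}: 52 + 68 = 120
  {P3} + {P1, P2, P4, P5, P6}: 48 + 68 = 116
  {P1, P3} + {P2, P4, P5, P6}: 48 + 68 = 116
  {P2, P3} + {P1, P4, P5, P6}: 52 + 42 = 94
  … (31 splits in total)
  {P1, P2, P3, P4} + {P5, P6}: 52 + 28 = 80  ← best
Best: vehicle 1 Depot → P1 → P4 → P3 → P2 → Depot = 52; vehicle 2 Depot → P5 → P6 → Depot = 28; combined 80.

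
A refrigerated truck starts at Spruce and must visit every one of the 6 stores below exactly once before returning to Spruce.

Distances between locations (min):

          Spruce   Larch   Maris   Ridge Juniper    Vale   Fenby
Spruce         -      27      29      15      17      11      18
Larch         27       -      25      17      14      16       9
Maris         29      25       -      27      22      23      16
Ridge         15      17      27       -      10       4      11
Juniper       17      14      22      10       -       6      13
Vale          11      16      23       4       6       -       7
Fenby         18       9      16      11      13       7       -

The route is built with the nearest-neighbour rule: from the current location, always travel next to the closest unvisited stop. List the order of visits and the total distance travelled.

Total distance 101 min via the nearest-neighbour route Spruce → Vale → Ridge → Juniper → Fenby → Larch → Maris → Spruce.

From Spruce: distances to unvisited — Vale=11, Ridge=15, Juniper=17, Fenby=18, Larch=27, Maris=29. Nearest is Vale (11).
From Vale: distances to unvisited — Ridge=4, Juniper=6, Fenby=7, Larch=16, Maris=23. Nearest is Ridge (4).
From Ridge: distances to unvisited — Juniper=10, Fenby=11, Larch=17, Maris=27. Nearest is Juniper (10).
From Juniper: distances to unvisited — Fenby=13, Larch=14, Maris=22. Nearest is Fenby (13).
From Fenby: distances to unvisited — Larch=9, Maris=16. Nearest is Larch (9).
From Larch: distances to unvisited — Maris=25. Nearest is Maris (25).
Return Maris→Spruce: 29.
Total = 11 + 4 + 10 + 13 + 9 + 25 + 29 = 101.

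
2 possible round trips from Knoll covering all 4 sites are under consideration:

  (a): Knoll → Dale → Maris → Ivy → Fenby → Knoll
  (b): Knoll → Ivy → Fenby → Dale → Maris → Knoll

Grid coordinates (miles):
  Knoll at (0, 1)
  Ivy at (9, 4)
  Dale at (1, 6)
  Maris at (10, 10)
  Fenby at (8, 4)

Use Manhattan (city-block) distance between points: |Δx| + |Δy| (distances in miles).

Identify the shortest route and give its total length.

(a): 6 + 13 + 7 + 1 + 11 = 38
(b): 12 + 1 + 9 + 13 + 19 = 54

38 miles — (a) is the shortest.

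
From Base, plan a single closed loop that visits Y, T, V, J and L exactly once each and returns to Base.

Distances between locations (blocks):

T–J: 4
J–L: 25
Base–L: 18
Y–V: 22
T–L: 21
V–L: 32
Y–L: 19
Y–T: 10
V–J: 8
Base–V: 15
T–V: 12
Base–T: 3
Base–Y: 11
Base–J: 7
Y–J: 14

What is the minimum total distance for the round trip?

Shortest round trip = 74 blocks.

Base→Y→T→V→J→L→Base: 11+10+12+8+25+18 = 84
Base→Y→T→V→L→J→Base: 11+10+12+32+25+7 = 97
Base→Y→T→J→V→L→Base: 11+10+4+8+32+18 = 83
Base→Y→T→J→L→V→Base: 11+10+4+25+32+15 = 97
Base→Y→T→L→V→J→Base: 11+10+21+32+8+7 = 89
Base→Y→T→L→J→V→Base: 11+10+21+25+8+15 = 90
Base→Y→V→T→J→L→Base: 11+22+12+4+25+18 = 92
Base→Y→V→T→L→J→Base: 11+22+12+21+25+7 = 98
Base→Y→V→J→T→L→Base: 11+22+8+4+21+18 = 84
Base→Y→V→J→L→T→Base: 11+22+8+25+21+3 = 90
Base→Y→V→L→T→J→Base: 11+22+32+21+4+7 = 97
Base→Y→V→L→J→T→Base: 11+22+32+25+4+3 = 97
Base→Y→J→T→V→L→Base: 11+14+4+12+32+18 = 91
Base→Y→J→T→L→V→Base: 11+14+4+21+32+15 = 97
… (46 more)
Base→T→V→J→Y→L→Base: 3+12+8+14+19+18 = 74  ← best
The minimum is 74.
One optimal route: Base → T → V → J → Y → L → Base (or its reverse).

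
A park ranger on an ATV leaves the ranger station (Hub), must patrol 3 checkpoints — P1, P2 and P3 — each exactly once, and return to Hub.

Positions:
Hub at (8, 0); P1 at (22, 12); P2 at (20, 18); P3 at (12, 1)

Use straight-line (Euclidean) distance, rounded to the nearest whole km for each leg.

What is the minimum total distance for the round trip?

There are 3 distinct closed tours to check (reversals are equivalent).
Hub → P1 → P2 → P3 → Hub: 18+6+19+4 = 47
Hub → P1 → P3 → P2 → Hub: 18+15+19+22 = 74
Hub → P2 → P1 → P3 → Hub: 22+6+15+4 = 47
The minimum is 47.
One optimal route: Hub → P1 → P2 → P3 → Hub (or its reverse).

Minimum total distance: 47 km.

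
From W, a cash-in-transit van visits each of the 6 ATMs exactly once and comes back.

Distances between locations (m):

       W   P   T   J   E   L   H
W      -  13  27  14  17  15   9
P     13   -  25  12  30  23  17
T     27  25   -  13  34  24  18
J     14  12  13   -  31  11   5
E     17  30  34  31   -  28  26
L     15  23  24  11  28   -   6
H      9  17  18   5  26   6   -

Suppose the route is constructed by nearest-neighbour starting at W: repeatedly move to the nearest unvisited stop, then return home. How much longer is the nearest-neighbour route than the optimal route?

W: H=9, P=13, J=14, L=15, E=17, T=27 ⇒ H
H: J=5, L=6, P=17, T=18, E=26 ⇒ J
J: L=11, P=12, T=13, E=31 ⇒ L
L: P=23, T=24, E=28 ⇒ P
P: T=25, E=30 ⇒ T
T: E=34 ⇒ E
NN route W → H → J → L → P → T → E → W costs 124.
Optimal: W → P → T → J → H → L → E → W costs 107 (by enumerating all 360 distinct tours).
Excess = 124 − 107 = 17.

Excess over optimum: 17 m.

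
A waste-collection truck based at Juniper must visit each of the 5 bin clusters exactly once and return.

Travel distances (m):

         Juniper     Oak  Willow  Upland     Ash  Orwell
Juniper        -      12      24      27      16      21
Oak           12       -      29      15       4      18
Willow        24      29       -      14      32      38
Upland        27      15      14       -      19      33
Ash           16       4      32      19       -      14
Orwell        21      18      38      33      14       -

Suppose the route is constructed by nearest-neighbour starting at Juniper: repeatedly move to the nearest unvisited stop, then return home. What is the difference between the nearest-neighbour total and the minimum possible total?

Juniper: Oak=12, Ash=16, Orwell=21, Willow=24, Upland=27 ⇒ Oak
Oak: Ash=4, Upland=15, Orwell=18, Willow=29 ⇒ Ash
Ash: Orwell=14, Upland=19, Willow=32 ⇒ Orwell
Orwell: Upland=33, Willow=38 ⇒ Upland
Upland: Willow=14 ⇒ Willow
NN route Juniper → Oak → Ash → Orwell → Upland → Willow → Juniper costs 101.
Optimal: Juniper → Willow → Upland → Oak → Ash → Orwell → Juniper costs 92 (by enumerating all 60 distinct tours).
Excess = 101 − 92 = 9.

9 m longer than the optimal tour.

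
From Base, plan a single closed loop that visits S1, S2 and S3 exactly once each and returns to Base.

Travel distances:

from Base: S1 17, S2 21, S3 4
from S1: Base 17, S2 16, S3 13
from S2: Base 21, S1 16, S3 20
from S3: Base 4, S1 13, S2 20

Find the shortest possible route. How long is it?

With 3 stops there are 3!/2 = 3 distinct round trips (a route and its reverse cost the same).
Base-S1-S2-S3-Base: 17+16+20+4 = 57
Base-S1-S3-S2-Base: 17+13+20+21 = 71
Base-S2-S1-S3-Base: 21+16+13+4 = 54
The minimum is 54.
One optimal route: Base → S2 → S1 → S3 → Base (or its reverse).

54 — the shortest possible round trip.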